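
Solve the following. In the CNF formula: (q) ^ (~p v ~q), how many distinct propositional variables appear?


Identify each variable that appears in the formula.
Variables found: p, q
Count = 2

2


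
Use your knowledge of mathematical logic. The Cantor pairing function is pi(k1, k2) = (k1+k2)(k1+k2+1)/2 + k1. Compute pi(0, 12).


k1 + k2 = 12
(k1+k2)(k1+k2+1)/2 = 12 * 13 / 2 = 78
pi = 78 + 0 = 78

78


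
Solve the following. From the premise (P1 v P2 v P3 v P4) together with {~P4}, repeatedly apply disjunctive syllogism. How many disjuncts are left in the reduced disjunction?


Original disjuncts (4): P1, P2, P3, P4
Negated (eliminate): ~P4
Remaining disjuncts: P1, P2, P3
Count = 4 - 1 = 3

3


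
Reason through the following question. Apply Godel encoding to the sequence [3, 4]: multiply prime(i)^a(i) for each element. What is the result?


Encode each element as an exponent of the corresponding prime:
  2^3 = 8
  3^4 = 81
Product = 8 * 81 = 648

648


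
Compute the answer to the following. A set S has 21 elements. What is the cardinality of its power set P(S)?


The power set of a set with n elements has 2^n elements.
|P(S)| = 2^21 = 2097152

2097152


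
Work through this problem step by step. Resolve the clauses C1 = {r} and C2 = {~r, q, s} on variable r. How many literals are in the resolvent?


Remove r from C1 and ~r from C2.
C1 remainder: {}
C2 remainder: {q, s}
Union (resolvent): {q, s}
Resolvent has 2 literal(s).

2


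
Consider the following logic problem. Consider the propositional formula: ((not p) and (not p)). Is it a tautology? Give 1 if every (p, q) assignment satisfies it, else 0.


Check all 4 assignments:
p=0, q=0: 1
p=0, q=1: 1
p=1, q=0: 0
p=1, q=1: 0
Satisfying count = 2/4.
Tautology iff count = 4: no.

0


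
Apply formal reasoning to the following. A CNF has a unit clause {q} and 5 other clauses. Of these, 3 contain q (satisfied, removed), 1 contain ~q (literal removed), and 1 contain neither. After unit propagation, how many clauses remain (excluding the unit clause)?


Satisfied (removed): 3
Shortened (remain): 1
Unchanged (remain): 1
Remaining = 1 + 1 = 2

2


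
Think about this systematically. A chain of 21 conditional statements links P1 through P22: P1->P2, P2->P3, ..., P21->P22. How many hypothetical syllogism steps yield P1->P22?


With 21 implications in a chain connecting 22 propositions:
P1->P2, P2->P3, ..., P21->P22
Steps needed = (number of implications) - 1 = 21 - 1 = 20

20


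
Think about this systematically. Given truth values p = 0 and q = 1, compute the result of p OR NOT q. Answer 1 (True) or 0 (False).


p = 0, q = 1
Operation: p OR NOT q
Evaluate: 0 OR NOT 1 = 0

0


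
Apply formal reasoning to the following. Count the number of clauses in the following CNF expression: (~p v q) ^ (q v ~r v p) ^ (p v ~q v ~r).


A CNF formula is a conjunction of clauses.
Clauses are separated by ^.
Counting the conjuncts: 3 clauses.

3


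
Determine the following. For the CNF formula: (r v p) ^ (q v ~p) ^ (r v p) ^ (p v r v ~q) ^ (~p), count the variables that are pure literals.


Check each variable for pure literal status:
p: mixed (not pure)
q: mixed (not pure)
r: pure positive
Pure literal count = 1

1


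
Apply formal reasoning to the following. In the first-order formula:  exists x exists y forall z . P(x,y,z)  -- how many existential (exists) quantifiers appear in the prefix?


Quantifier prefix: exists x exists y forall z
Mark each quantifier type:
  E E U
Universal count = 1, Existential count = 2
Asked for existential (exists) quantifiers: 2

2


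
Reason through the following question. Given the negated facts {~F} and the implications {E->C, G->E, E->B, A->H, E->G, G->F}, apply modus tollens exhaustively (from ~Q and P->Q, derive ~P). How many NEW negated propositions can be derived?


Initial negated facts: {~F}
Apply modus tollens to closure:
  ~F and G->F  =>  ~G
  ~G and E->G  =>  ~E
Final negated: {~E, ~F, ~G}
New negations: {~E, ~G}
Count = 2

2


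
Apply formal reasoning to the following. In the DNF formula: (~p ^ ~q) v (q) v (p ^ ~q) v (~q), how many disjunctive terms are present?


A DNF formula is a disjunction of terms (conjunctions).
Terms are separated by v.
Counting the disjuncts: 4 terms.

4


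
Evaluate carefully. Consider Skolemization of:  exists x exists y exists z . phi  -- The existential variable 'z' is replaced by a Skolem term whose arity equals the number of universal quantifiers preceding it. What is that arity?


Quantifier prefix: exists x exists y exists z
'z' is existentially quantified at position 3.
No universal quantifiers precede it.
Skolem function arity = 0 (a Skolem constant)

0


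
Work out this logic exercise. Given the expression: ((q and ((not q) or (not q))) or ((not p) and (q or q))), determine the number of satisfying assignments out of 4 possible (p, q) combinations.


Check all 4 assignments:
p=0, q=0: 0
p=0, q=1: 1
p=1, q=0: 0
p=1, q=1: 0
Count of True = 1

1


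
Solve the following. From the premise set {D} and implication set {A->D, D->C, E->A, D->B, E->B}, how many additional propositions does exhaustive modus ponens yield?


Initial facts: {D}
Apply modus ponens to closure:
  D and D->C  =>  C
  D and D->B  =>  B
Final known: {B, C, D}
New propositions: {B, C}
Count = 2

2


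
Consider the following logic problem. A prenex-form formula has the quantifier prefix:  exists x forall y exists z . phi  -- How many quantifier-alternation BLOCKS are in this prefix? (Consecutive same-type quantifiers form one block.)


Quantifier-type sequence: E A E  (A=forall, E=exists)
Group into maximal same-type runs:
  Ex1 | Ax1 | Ex1
Number of blocks = 3

3


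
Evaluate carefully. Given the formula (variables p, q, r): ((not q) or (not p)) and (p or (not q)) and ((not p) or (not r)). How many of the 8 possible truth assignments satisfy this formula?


Evaluate all 8 assignments for p, q, r:
p=0, q=0, r=0: 1
p=0, q=0, r=1: 1
p=0, q=1, r=0: 0
p=0, q=1, r=1: 0
p=1, q=0, r=0: 1
p=1, q=0, r=1: 0
p=1, q=1, r=0: 0
p=1, q=1, r=1: 0
Satisfying count = 3

3


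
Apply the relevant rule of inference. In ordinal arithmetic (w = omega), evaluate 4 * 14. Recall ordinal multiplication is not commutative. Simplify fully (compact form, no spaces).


Compute 4 * 14.
Ordinal * is associative and left-distributive over +, but NOT commutative; for finite n>1, n*w = w but w*n stays w*n.
Both finite; ordinal * agrees with natural *: 4 * 14 = 56.
Result = 56

56


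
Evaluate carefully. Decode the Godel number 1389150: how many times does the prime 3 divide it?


Factorize 1389150 by dividing by 3 repeatedly.
Division steps: 3 divides 1389150 exactly 4 time(s).
Exponent of 3 = 4

4


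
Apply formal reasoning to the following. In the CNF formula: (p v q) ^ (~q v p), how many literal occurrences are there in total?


Counting literals in each clause:
Clause 1: 2 literal(s)
Clause 2: 2 literal(s)
Total = 4

4


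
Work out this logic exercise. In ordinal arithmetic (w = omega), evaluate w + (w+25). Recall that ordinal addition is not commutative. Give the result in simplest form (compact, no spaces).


Compute w + (w+25).
Ordinal + is associative but NOT commutative; for finite n>0, n + w = w but w + n stays w+n.
w + (w+25) = (w+w) + 25 = w*2+25.
Result = w*2+25

w*2+25


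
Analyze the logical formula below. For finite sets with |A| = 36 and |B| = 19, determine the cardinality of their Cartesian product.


The Cartesian product A x B contains all ordered pairs (a, b).
|A x B| = |A| * |B| = 36 * 19 = 684

684


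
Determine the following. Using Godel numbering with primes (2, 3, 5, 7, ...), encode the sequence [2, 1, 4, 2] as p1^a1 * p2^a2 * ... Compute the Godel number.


Encode each element as an exponent of the corresponding prime:
  2^2 = 4
  3^1 = 3
  5^4 = 625
  7^2 = 49
Product = 4 * 3 * 625 * 49 = 367500

367500


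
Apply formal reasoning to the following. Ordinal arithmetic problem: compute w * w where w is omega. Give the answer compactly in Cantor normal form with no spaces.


Compute w * w.
Ordinal * is associative and left-distributive over +, but NOT commutative; for finite n>1, n*w = w but w*n stays w*n.
w * w = w^2 by definition.
Result = w^2

w^2


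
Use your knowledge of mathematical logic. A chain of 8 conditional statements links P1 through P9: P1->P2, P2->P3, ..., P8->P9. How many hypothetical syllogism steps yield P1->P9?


With 8 implications in a chain connecting 9 propositions:
P1->P2, P2->P3, ..., P8->P9
Steps needed = (number of implications) - 1 = 8 - 1 = 7

7


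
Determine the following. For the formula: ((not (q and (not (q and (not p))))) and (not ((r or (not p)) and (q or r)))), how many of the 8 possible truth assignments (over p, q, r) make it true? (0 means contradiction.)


Check all 8 assignments:
p=0, q=0, r=0: 1
p=0, q=0, r=1: 0
p=0, q=1, r=0: 0
p=0, q=1, r=1: 0
p=1, q=0, r=0: 1
p=1, q=0, r=1: 0
p=1, q=1, r=0: 0
p=1, q=1, r=1: 0
Count of True = 2

2


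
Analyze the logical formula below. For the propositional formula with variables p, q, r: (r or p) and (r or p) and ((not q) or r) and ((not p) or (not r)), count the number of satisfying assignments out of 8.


Evaluate all 8 assignments for p, q, r:
p=0, q=0, r=0: 0
p=0, q=0, r=1: 1
p=0, q=1, r=0: 0
p=0, q=1, r=1: 1
p=1, q=0, r=0: 1
p=1, q=0, r=1: 0
p=1, q=1, r=0: 0
p=1, q=1, r=1: 0
Satisfying count = 3

3


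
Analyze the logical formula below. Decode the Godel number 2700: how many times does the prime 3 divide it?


Factorize 2700 by dividing by 3 repeatedly.
Division steps: 3 divides 2700 exactly 3 time(s).
Exponent of 3 = 3

3


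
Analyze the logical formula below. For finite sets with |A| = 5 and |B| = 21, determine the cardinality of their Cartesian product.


The Cartesian product A x B contains all ordered pairs (a, b).
|A x B| = |A| * |B| = 5 * 21 = 105

105


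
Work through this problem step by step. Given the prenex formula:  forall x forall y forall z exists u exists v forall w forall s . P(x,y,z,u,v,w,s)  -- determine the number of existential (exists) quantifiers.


Quantifier prefix: forall x forall y forall z exists u exists v forall w forall s
Mark each quantifier type:
  U U U E E U U
Universal count = 5, Existential count = 2
Asked for existential (exists) quantifiers: 2

2


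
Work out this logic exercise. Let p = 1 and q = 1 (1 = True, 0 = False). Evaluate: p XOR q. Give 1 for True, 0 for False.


p = 1, q = 1
Operation: p XOR q
Evaluate: 1 XOR 1 = 0

0


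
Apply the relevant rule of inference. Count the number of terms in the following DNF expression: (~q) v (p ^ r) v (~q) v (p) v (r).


A DNF formula is a disjunction of terms (conjunctions).
Terms are separated by v.
Counting the disjuncts: 5 terms.

5


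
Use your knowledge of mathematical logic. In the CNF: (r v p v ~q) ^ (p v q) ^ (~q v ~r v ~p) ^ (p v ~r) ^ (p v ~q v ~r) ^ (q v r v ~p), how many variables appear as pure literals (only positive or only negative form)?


Check each variable for pure literal status:
p: mixed (not pure)
q: mixed (not pure)
r: mixed (not pure)
Pure literal count = 0

0


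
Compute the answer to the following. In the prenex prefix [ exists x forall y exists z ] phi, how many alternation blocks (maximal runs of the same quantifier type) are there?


Quantifier-type sequence: E A E  (A=forall, E=exists)
Group into maximal same-type runs:
  Ex1 | Ax1 | Ex1
Number of blocks = 3

3


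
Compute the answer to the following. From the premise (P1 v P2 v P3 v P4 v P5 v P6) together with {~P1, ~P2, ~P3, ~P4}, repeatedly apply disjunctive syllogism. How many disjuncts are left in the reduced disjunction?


Original disjuncts (6): P1, P2, P3, P4, P5, P6
Negated (eliminate): ~P1, ~P2, ~P3, ~P4
Remaining disjuncts: P5, P6
Count = 6 - 4 = 2

2


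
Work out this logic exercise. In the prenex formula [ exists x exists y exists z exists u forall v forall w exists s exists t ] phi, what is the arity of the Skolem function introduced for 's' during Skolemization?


Quantifier prefix: exists x exists y exists z exists u forall v forall w exists s exists t
's' is existentially quantified at position 7.
Universal variables preceding it: v, w
Skolem function arity = 2

2


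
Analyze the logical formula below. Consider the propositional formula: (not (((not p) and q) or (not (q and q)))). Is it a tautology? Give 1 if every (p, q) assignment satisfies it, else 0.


Check all 4 assignments:
p=0, q=0: 0
p=0, q=1: 0
p=1, q=0: 0
p=1, q=1: 1
Satisfying count = 1/4.
Tautology iff count = 4: no.

0


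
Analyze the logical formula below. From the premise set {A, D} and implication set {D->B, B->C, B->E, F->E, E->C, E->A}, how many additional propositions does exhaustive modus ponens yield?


Initial facts: {A, D}
Apply modus ponens to closure:
  D and D->B  =>  B
  B and B->C  =>  C
  B and B->E  =>  E
Final known: {A, B, C, D, E}
New propositions: {B, C, E}
Count = 3

3


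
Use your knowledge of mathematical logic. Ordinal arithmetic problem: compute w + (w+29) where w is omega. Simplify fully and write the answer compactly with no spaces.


Compute w + (w+29).
Ordinal + is associative but NOT commutative; for finite n>0, n + w = w but w + n stays w+n.
w + (w+29) = (w+w) + 29 = w*2+29.
Result = w*2+29

w*2+29


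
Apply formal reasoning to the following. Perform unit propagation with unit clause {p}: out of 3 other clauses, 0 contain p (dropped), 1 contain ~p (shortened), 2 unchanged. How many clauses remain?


Satisfied (removed): 0
Shortened (remain): 1
Unchanged (remain): 2
Remaining = 1 + 2 = 3

3


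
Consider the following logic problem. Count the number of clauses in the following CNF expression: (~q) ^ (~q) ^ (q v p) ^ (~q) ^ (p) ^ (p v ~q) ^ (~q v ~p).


A CNF formula is a conjunction of clauses.
Clauses are separated by ^.
Counting the conjuncts: 7 clauses.

7


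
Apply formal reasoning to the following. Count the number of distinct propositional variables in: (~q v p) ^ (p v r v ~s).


Identify each variable that appears in the formula.
Variables found: p, q, r, s
Count = 4

4


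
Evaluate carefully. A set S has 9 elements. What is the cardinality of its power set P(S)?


The power set of a set with n elements has 2^n elements.
|P(S)| = 2^9 = 512

512


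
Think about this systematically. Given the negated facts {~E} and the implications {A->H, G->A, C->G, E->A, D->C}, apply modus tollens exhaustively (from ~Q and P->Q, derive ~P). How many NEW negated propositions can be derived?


Initial negated facts: {~E}
Apply modus tollens to closure:
  (no implication fires)
Final negated: {~E}
New negations: {(none)}
Count = 0

0


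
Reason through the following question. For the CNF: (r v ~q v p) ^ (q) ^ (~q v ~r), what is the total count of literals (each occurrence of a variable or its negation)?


Counting literals in each clause:
Clause 1: 3 literal(s)
Clause 2: 1 literal(s)
Clause 3: 2 literal(s)
Total = 6

6


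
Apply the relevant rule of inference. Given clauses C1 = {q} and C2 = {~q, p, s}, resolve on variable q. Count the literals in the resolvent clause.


Remove q from C1 and ~q from C2.
C1 remainder: {}
C2 remainder: {p, s}
Union (resolvent): {p, s}
Resolvent has 2 literal(s).

2


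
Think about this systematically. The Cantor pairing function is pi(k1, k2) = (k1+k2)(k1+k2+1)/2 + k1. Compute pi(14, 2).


k1 + k2 = 16
(k1+k2)(k1+k2+1)/2 = 16 * 17 / 2 = 136
pi = 136 + 14 = 150

150


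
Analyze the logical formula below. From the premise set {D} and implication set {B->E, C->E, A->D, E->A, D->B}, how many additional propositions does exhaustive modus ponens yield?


Initial facts: {D}
Apply modus ponens to closure:
  D and D->B  =>  B
  B and B->E  =>  E
  E and E->A  =>  A
Final known: {A, B, D, E}
New propositions: {A, B, E}
Count = 3

3


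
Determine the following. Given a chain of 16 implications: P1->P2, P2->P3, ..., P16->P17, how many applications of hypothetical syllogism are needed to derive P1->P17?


With 16 implications in a chain connecting 17 propositions:
P1->P2, P2->P3, ..., P16->P17
Steps needed = (number of implications) - 1 = 16 - 1 = 15

15


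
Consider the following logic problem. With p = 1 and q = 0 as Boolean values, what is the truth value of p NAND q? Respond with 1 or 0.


p = 1, q = 0
Operation: p NAND q
Evaluate: 1 NAND 0 = 1

1


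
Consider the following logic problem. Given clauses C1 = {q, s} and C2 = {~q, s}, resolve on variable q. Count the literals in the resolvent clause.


Remove q from C1 and ~q from C2.
C1 remainder: {s}
C2 remainder: {s}
Union (resolvent): {s}
Resolvent has 1 literal(s).

1


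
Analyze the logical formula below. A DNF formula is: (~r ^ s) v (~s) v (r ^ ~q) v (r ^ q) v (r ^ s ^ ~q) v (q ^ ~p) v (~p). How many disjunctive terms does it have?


A DNF formula is a disjunction of terms (conjunctions).
Terms are separated by v.
Counting the disjuncts: 7 terms.

7


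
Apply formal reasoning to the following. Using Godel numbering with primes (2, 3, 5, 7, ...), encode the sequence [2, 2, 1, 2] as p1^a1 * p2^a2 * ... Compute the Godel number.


Encode each element as an exponent of the corresponding prime:
  2^2 = 4
  3^2 = 9
  5^1 = 5
  7^2 = 49
Product = 4 * 9 * 5 * 49 = 8820

8820


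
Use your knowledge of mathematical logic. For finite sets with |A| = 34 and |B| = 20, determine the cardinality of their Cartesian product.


The Cartesian product A x B contains all ordered pairs (a, b).
|A x B| = |A| * |B| = 34 * 20 = 680

680


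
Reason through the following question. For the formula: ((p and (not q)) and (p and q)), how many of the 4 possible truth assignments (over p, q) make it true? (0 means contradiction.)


Check all 4 assignments:
p=0, q=0: 0
p=0, q=1: 0
p=1, q=0: 0
p=1, q=1: 0
Count of True = 0

0


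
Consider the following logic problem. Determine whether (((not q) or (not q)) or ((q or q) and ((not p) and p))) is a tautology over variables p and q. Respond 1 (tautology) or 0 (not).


Check all 4 assignments:
p=0, q=0: 1
p=0, q=1: 0
p=1, q=0: 1
p=1, q=1: 0
Satisfying count = 2/4.
Tautology iff count = 4: no.

0


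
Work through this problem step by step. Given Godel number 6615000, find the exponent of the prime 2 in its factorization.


Factorize 6615000 by dividing by 2 repeatedly.
Division steps: 2 divides 6615000 exactly 3 time(s).
Exponent of 2 = 3

3


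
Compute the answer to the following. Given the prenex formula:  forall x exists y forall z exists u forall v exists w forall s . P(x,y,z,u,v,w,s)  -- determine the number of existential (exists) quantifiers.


Quantifier prefix: forall x exists y forall z exists u forall v exists w forall s
Mark each quantifier type:
  U E U E U E U
Universal count = 4, Existential count = 3
Asked for existential (exists) quantifiers: 3

3


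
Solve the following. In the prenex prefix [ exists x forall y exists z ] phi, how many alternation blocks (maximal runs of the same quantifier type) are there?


Quantifier-type sequence: E A E  (A=forall, E=exists)
Group into maximal same-type runs:
  Ex1 | Ax1 | Ex1
Number of blocks = 3

3


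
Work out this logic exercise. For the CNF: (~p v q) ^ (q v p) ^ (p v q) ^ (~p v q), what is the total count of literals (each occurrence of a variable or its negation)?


Counting literals in each clause:
Clause 1: 2 literal(s)
Clause 2: 2 literal(s)
Clause 3: 2 literal(s)
Clause 4: 2 literal(s)
Total = 8

8


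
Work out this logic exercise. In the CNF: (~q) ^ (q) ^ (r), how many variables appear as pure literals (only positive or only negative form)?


Check each variable for pure literal status:
p: absent (not pure)
q: mixed (not pure)
r: pure positive
Pure literal count = 1

1


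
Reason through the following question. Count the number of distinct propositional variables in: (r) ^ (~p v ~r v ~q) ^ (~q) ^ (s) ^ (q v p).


Identify each variable that appears in the formula.
Variables found: p, q, r, s
Count = 4

4


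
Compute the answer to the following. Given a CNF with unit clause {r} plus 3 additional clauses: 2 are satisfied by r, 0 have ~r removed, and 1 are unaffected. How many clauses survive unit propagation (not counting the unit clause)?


Satisfied (removed): 2
Shortened (remain): 0
Unchanged (remain): 1
Remaining = 0 + 1 = 1

1


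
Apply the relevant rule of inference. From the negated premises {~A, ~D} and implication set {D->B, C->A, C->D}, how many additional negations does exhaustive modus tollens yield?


Initial negated facts: {~A, ~D}
Apply modus tollens to closure:
  ~A and C->A  =>  ~C
Final negated: {~A, ~C, ~D}
New negations: {~C}
Count = 1

1


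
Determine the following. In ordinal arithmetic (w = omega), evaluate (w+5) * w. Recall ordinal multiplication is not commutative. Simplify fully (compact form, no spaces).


Compute (w+5) * w.
Ordinal * is associative and left-distributive over +, but NOT commutative; for finite n>1, n*w = w but w*n stays w*n.
(w+5) * w = sup{(w+5)*k : k<w} = sup{w*k+5} = w^2 (the +5 tail is absorbed in the limit).
Result = w^2

w^2


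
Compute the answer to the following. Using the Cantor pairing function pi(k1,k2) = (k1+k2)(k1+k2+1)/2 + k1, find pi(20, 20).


k1 + k2 = 40
(k1+k2)(k1+k2+1)/2 = 40 * 41 / 2 = 820
pi = 820 + 20 = 840

840


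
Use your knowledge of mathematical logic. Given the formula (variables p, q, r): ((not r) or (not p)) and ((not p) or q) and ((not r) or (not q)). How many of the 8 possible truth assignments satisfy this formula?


Evaluate all 8 assignments for p, q, r:
p=0, q=0, r=0: 1
p=0, q=0, r=1: 1
p=0, q=1, r=0: 1
p=0, q=1, r=1: 0
p=1, q=0, r=0: 0
p=1, q=0, r=1: 0
p=1, q=1, r=0: 1
p=1, q=1, r=1: 0
Satisfying count = 4

4


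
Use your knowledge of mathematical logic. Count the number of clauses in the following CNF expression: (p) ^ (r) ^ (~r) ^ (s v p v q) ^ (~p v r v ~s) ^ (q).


A CNF formula is a conjunction of clauses.
Clauses are separated by ^.
Counting the conjuncts: 6 clauses.

6


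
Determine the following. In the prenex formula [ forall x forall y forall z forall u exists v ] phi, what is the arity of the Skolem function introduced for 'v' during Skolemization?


Quantifier prefix: forall x forall y forall z forall u exists v
'v' is existentially quantified at position 5.
Universal variables preceding it: x, y, z, u
Skolem function arity = 4

4


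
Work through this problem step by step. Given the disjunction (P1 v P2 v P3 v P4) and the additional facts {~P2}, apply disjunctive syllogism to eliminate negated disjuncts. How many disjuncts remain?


Original disjuncts (4): P1, P2, P3, P4
Negated (eliminate): ~P2
Remaining disjuncts: P1, P3, P4
Count = 4 - 1 = 3

3


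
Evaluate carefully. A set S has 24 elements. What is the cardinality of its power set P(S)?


The power set of a set with n elements has 2^n elements.
|P(S)| = 2^24 = 16777216

16777216


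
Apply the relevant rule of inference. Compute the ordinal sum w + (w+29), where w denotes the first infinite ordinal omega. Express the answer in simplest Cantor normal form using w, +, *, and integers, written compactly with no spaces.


Compute w + (w+29).
Ordinal + is associative but NOT commutative; for finite n>0, n + w = w but w + n stays w+n.
w + (w+29) = (w+w) + 29 = w*2+29.
Result = w*2+29

w*2+29


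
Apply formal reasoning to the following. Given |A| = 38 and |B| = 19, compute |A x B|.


The Cartesian product A x B contains all ordered pairs (a, b).
|A x B| = |A| * |B| = 38 * 19 = 722

722


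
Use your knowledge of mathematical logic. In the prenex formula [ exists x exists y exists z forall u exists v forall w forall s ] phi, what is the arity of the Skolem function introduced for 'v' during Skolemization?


Quantifier prefix: exists x exists y exists z forall u exists v forall w forall s
'v' is existentially quantified at position 5.
Universal variables preceding it: u
Skolem function arity = 1

1


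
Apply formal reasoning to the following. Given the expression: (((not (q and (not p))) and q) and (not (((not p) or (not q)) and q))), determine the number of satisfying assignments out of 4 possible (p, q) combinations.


Check all 4 assignments:
p=0, q=0: 0
p=0, q=1: 0
p=1, q=0: 0
p=1, q=1: 1
Count of True = 1

1


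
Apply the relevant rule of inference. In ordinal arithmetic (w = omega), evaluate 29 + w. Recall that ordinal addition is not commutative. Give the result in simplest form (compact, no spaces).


Compute 29 + w.
Ordinal + is associative but NOT commutative; for finite n>0, n + w = w but w + n stays w+n.
Any finite left addend is absorbed by w on the right: 29 + w = w.
Result = w

w


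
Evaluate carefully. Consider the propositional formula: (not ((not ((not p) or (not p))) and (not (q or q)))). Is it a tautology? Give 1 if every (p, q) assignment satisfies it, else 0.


Check all 4 assignments:
p=0, q=0: 1
p=0, q=1: 1
p=1, q=0: 0
p=1, q=1: 1
Satisfying count = 3/4.
Tautology iff count = 4: no.

0


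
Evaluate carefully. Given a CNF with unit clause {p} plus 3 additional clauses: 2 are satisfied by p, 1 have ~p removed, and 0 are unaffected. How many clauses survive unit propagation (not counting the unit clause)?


Satisfied (removed): 2
Shortened (remain): 1
Unchanged (remain): 0
Remaining = 1 + 0 = 1

1


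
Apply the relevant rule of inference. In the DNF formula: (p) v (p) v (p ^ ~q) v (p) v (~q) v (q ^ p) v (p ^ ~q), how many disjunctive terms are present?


A DNF formula is a disjunction of terms (conjunctions).
Terms are separated by v.
Counting the disjuncts: 7 terms.

7


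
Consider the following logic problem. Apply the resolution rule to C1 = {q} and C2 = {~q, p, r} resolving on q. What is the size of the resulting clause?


Remove q from C1 and ~q from C2.
C1 remainder: {}
C2 remainder: {p, r}
Union (resolvent): {p, r}
Resolvent has 2 literal(s).

2


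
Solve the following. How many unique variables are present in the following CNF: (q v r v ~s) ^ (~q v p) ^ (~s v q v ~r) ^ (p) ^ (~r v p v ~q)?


Identify each variable that appears in the formula.
Variables found: p, q, r, s
Count = 4

4


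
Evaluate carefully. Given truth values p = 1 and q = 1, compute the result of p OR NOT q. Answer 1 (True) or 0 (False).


p = 1, q = 1
Operation: p OR NOT q
Evaluate: 1 OR NOT 1 = 1

1


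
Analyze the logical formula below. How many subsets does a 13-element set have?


The power set of a set with n elements has 2^n elements.
|P(S)| = 2^13 = 8192

8192


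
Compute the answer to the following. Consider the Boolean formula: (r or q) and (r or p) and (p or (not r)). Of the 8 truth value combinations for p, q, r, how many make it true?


Evaluate all 8 assignments for p, q, r:
p=0, q=0, r=0: 0
p=0, q=0, r=1: 0
p=0, q=1, r=0: 0
p=0, q=1, r=1: 0
p=1, q=0, r=0: 0
p=1, q=0, r=1: 1
p=1, q=1, r=0: 1
p=1, q=1, r=1: 1
Satisfying count = 3

3


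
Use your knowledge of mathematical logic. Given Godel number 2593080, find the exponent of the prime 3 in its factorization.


Factorize 2593080 by dividing by 3 repeatedly.
Division steps: 3 divides 2593080 exactly 3 time(s).
Exponent of 3 = 3

3


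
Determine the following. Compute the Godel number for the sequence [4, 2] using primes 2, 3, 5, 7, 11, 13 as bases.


Encode each element as an exponent of the corresponding prime:
  2^4 = 16
  3^2 = 9
Product = 16 * 9 = 144

144


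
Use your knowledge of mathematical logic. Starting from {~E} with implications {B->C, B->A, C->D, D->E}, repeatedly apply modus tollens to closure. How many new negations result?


Initial negated facts: {~E}
Apply modus tollens to closure:
  ~E and D->E  =>  ~D
  ~D and C->D  =>  ~C
  ~C and B->C  =>  ~B
Final negated: {~B, ~C, ~D, ~E}
New negations: {~B, ~C, ~D}
Count = 3

3


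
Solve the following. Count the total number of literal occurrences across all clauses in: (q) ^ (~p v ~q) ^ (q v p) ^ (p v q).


Counting literals in each clause:
Clause 1: 1 literal(s)
Clause 2: 2 literal(s)
Clause 3: 2 literal(s)
Clause 4: 2 literal(s)
Total = 7

7


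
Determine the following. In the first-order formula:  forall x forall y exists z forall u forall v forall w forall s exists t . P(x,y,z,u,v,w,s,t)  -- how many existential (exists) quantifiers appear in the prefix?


Quantifier prefix: forall x forall y exists z forall u forall v forall w forall s exists t
Mark each quantifier type:
  U U E U U U U E
Universal count = 6, Existential count = 2
Asked for existential (exists) quantifiers: 2

2


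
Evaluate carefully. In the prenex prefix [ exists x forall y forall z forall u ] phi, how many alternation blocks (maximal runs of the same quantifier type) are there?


Quantifier-type sequence: E A A A  (A=forall, E=exists)
Group into maximal same-type runs:
  Ex1 | Ax3
Number of blocks = 2

2


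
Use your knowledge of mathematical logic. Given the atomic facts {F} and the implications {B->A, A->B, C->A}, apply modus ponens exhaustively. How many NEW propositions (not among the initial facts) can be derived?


Initial facts: {F}
Apply modus ponens to closure:
  (no implication fires)
Final known: {F}
New propositions: {(none)}
Count = 0

0


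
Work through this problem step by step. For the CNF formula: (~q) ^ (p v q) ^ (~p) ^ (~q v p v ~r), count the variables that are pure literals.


Check each variable for pure literal status:
p: mixed (not pure)
q: mixed (not pure)
r: pure negative
Pure literal count = 1

1


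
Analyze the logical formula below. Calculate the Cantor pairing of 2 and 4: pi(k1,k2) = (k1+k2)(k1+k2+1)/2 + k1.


k1 + k2 = 6
(k1+k2)(k1+k2+1)/2 = 6 * 7 / 2 = 21
pi = 21 + 2 = 23

23


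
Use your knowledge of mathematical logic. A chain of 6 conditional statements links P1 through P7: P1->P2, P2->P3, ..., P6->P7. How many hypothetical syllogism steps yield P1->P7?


With 6 implications in a chain connecting 7 propositions:
P1->P2, P2->P3, ..., P6->P7
Steps needed = (number of implications) - 1 = 6 - 1 = 5

5


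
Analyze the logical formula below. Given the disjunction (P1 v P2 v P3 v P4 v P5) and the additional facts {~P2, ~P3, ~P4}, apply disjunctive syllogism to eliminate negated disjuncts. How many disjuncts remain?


Original disjuncts (5): P1, P2, P3, P4, P5
Negated (eliminate): ~P2, ~P3, ~P4
Remaining disjuncts: P1, P5
Count = 5 - 3 = 2

2


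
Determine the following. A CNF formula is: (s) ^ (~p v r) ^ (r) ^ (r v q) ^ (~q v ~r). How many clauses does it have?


A CNF formula is a conjunction of clauses.
Clauses are separated by ^.
Counting the conjuncts: 5 clauses.

5


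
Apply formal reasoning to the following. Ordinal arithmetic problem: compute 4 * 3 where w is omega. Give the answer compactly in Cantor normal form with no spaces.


Compute 4 * 3.
Ordinal * is associative and left-distributive over +, but NOT commutative; for finite n>1, n*w = w but w*n stays w*n.
Both finite; ordinal * agrees with natural *: 4 * 3 = 12.
Result = 12

12


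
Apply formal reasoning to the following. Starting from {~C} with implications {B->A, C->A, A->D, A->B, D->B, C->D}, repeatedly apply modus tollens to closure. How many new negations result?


Initial negated facts: {~C}
Apply modus tollens to closure:
  (no implication fires)
Final negated: {~C}
New negations: {(none)}
Count = 0

0


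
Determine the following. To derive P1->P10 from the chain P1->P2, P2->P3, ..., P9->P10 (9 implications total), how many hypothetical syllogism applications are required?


With 9 implications in a chain connecting 10 propositions:
P1->P2, P2->P3, ..., P9->P10
Steps needed = (number of implications) - 1 = 9 - 1 = 8

8


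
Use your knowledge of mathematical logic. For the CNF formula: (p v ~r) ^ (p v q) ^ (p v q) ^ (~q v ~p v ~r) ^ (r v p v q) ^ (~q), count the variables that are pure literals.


Check each variable for pure literal status:
p: mixed (not pure)
q: mixed (not pure)
r: mixed (not pure)
Pure literal count = 0

0


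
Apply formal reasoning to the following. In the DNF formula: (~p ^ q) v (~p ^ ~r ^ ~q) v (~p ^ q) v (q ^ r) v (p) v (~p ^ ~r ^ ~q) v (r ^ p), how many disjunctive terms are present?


A DNF formula is a disjunction of terms (conjunctions).
Terms are separated by v.
Counting the disjuncts: 7 terms.

7


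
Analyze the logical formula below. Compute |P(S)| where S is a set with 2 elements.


The power set of a set with n elements has 2^n elements.
|P(S)| = 2^2 = 4

4


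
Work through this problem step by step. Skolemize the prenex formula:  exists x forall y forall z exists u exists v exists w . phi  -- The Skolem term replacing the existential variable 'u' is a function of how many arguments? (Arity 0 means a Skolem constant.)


Quantifier prefix: exists x forall y forall z exists u exists v exists w
'u' is existentially quantified at position 4.
Universal variables preceding it: y, z
Skolem function arity = 2

2


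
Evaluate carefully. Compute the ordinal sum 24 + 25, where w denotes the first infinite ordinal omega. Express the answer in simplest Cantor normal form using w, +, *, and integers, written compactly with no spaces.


Compute 24 + 25.
Ordinal + is associative but NOT commutative; for finite n>0, n + w = w but w + n stays w+n.
Both operands finite; ordinal + agrees with natural +: 24 + 25 = 49.
Result = 49

49


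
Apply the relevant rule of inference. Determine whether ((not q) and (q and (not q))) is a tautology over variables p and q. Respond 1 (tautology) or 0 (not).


Check all 4 assignments:
p=0, q=0: 0
p=0, q=1: 0
p=1, q=0: 0
p=1, q=1: 0
Satisfying count = 0/4.
Tautology iff count = 4: no.

0


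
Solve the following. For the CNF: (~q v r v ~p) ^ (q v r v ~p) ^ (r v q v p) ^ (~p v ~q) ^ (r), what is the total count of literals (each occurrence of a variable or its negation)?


Counting literals in each clause:
Clause 1: 3 literal(s)
Clause 2: 3 literal(s)
Clause 3: 3 literal(s)
Clause 4: 2 literal(s)
Clause 5: 1 literal(s)
Total = 12

12


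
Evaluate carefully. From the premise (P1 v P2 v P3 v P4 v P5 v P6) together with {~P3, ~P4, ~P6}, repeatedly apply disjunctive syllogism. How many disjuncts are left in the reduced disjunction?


Original disjuncts (6): P1, P2, P3, P4, P5, P6
Negated (eliminate): ~P3, ~P4, ~P6
Remaining disjuncts: P1, P2, P5
Count = 6 - 3 = 3

3


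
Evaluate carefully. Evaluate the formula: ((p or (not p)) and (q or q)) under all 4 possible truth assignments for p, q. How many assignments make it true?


Check all 4 assignments:
p=0, q=0: 0
p=0, q=1: 1
p=1, q=0: 0
p=1, q=1: 1
Count of True = 2

2


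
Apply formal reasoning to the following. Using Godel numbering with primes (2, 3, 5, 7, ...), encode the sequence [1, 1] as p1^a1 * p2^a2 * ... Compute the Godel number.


Encode each element as an exponent of the corresponding prime:
  2^1 = 2
  3^1 = 3
Product = 2 * 3 = 6

6


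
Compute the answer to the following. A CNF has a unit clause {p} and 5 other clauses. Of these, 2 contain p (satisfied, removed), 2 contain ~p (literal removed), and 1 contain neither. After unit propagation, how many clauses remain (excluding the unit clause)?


Satisfied (removed): 2
Shortened (remain): 2
Unchanged (remain): 1
Remaining = 2 + 1 = 3

3


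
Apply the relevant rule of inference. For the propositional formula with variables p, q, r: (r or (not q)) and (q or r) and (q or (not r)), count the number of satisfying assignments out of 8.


Evaluate all 8 assignments for p, q, r:
p=0, q=0, r=0: 0
p=0, q=0, r=1: 0
p=0, q=1, r=0: 0
p=0, q=1, r=1: 1
p=1, q=0, r=0: 0
p=1, q=0, r=1: 0
p=1, q=1, r=0: 0
p=1, q=1, r=1: 1
Satisfying count = 2

2


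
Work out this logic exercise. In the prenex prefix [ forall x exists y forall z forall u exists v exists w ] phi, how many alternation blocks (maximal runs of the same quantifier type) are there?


Quantifier-type sequence: A E A A E E  (A=forall, E=exists)
Group into maximal same-type runs:
  Ax1 | Ex1 | Ax2 | Ex2
Number of blocks = 4

4


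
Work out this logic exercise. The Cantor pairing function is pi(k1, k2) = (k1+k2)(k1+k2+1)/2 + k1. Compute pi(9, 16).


k1 + k2 = 25
(k1+k2)(k1+k2+1)/2 = 25 * 26 / 2 = 325
pi = 325 + 9 = 334

334


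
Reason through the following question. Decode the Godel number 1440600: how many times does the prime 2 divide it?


Factorize 1440600 by dividing by 2 repeatedly.
Division steps: 2 divides 1440600 exactly 3 time(s).
Exponent of 2 = 3

3


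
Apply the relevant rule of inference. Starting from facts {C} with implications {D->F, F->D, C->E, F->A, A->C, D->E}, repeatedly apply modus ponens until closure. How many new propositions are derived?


Initial facts: {C}
Apply modus ponens to closure:
  C and C->E  =>  E
Final known: {C, E}
New propositions: {E}
Count = 1

1


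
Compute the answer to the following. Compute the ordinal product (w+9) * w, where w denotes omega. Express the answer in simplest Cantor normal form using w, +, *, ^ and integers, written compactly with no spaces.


Compute (w+9) * w.
Ordinal * is associative and left-distributive over +, but NOT commutative; for finite n>1, n*w = w but w*n stays w*n.
(w+9) * w = sup{(w+9)*k : k<w} = sup{w*k+9} = w^2 (the +9 tail is absorbed in the limit).
Result = w^2

w^2


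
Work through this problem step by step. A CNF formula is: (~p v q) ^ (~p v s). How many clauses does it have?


A CNF formula is a conjunction of clauses.
Clauses are separated by ^.
Counting the conjuncts: 2 clauses.

2


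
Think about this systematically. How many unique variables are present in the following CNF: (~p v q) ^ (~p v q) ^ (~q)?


Identify each variable that appears in the formula.
Variables found: p, q
Count = 2

2


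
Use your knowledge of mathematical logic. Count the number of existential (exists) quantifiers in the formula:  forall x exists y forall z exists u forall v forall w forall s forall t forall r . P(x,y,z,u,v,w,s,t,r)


Quantifier prefix: forall x exists y forall z exists u forall v forall w forall s forall t forall r
Mark each quantifier type:
  U E U E U U U U U
Universal count = 7, Existential count = 2
Asked for existential (exists) quantifiers: 2

2


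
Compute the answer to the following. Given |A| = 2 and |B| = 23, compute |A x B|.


The Cartesian product A x B contains all ordered pairs (a, b).
|A x B| = |A| * |B| = 2 * 23 = 46

46


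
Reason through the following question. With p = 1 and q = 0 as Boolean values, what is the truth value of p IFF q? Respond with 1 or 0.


p = 1, q = 0
Operation: p IFF q
Evaluate: 1 IFF 0 = 0

0


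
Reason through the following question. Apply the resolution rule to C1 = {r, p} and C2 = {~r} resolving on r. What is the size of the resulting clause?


Remove r from C1 and ~r from C2.
C1 remainder: {p}
C2 remainder: {}
Union (resolvent): {p}
Resolvent has 1 literal(s).

1


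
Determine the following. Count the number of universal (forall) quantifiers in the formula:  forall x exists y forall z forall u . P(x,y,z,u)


Quantifier prefix: forall x exists y forall z forall u
Mark each quantifier type:
  U E U U
Universal count = 3, Existential count = 1
Asked for universal (forall) quantifiers: 3

3


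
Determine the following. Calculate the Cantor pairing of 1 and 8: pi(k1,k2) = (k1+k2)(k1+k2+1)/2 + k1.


k1 + k2 = 9
(k1+k2)(k1+k2+1)/2 = 9 * 10 / 2 = 45
pi = 45 + 1 = 46

46


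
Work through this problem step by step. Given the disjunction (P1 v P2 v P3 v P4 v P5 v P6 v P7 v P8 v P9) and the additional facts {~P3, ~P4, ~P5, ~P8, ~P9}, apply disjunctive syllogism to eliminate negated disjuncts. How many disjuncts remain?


Original disjuncts (9): P1, P2, P3, P4, P5, P6, P7, P8, P9
Negated (eliminate): ~P3, ~P4, ~P5, ~P8, ~P9
Remaining disjuncts: P1, P2, P6, P7
Count = 9 - 5 = 4

4
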